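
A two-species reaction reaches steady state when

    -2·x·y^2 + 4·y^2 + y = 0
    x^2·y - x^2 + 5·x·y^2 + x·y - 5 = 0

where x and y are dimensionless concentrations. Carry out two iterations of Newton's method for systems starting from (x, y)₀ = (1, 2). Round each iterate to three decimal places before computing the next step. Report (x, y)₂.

At (1, 2): F = (10.000, 18.000).
Jacobian J = [[-2·y^2, -4·x·y + 8·y + 1], [2·x·y - 2·x + 5·y^2 + y, x^2 + 10·x·y + x]].
At the point, J = [[-8.000, 9.000], [24.000, 22.000]] (det J = -392.000).
Solving J·Δ = −F gives Δ = (0.148, -0.980).
Then the next iterate is (x, y)₁ = (1.148, 1.020).
Round to (1.148, 1.020) and repeat: F = (2.79284, 2.16921), J = [[-2.08080, 4.47616], [6.26792, 14.17550]].
Δ = (0.519, -0.383), so (x, y)₂ = (1.667, 0.637).

(1.667, 0.637)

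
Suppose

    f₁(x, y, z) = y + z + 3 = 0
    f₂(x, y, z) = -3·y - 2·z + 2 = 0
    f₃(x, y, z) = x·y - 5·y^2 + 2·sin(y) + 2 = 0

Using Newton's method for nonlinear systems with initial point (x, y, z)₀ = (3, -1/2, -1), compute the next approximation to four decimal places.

(165.4201, 8.0000, -11.0000)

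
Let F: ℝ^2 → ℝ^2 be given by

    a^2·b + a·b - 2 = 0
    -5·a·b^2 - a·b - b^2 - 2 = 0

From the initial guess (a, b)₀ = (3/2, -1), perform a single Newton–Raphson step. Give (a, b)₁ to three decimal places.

(0.322, -0.723)

At (3/2, -1): F = (-5.750, -9.000).
Jacobian J = [[2·a·b + b, a^2 + a], [-5·b^2 - b, -10·a·b - a - 2·b]].
At the point, J = [[-4.000, 3.750], [-4.000, 15.500]] (det J = -47.000).
Solving J·Δ = −F gives Δ = (-1.178, 0.277).
Then the next iterate is (a, b)₁ = (0.322, -0.723).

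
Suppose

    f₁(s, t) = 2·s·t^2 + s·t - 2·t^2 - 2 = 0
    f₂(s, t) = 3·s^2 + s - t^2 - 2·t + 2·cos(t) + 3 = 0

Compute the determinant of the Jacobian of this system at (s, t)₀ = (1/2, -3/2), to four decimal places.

-5.0150

J = [[2·t^2 + t, 4·s·t + s - 4·t], [6·s + 1, -2·t - 2·sin(t) - 2]].
At the point, J = [[3.0000, 3.5000], [4.0000, 2.994990]].
det J = -5.0150.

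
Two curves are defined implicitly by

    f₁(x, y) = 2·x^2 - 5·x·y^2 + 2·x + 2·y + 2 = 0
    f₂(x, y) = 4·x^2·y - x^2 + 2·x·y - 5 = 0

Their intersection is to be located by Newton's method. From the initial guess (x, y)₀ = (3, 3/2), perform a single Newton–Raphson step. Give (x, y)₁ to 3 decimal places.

(1.757, 1.310)

At (3, 3/2): F = (-4.750, 49.000).
Jacobian J = [[4·x - 5·y^2 + 2, -10·x·y + 2], [8·x·y - 2·x + 2·y, 4·x^2 + 2·x]].
At the point, J = [[2.750, -43.000], [33.000, 42.000]] (det J = 1534.500).
Solving J·Δ = −F gives Δ = (-1.243, -0.190).
Then the next iterate is (x, y)₁ = (1.757, 1.310).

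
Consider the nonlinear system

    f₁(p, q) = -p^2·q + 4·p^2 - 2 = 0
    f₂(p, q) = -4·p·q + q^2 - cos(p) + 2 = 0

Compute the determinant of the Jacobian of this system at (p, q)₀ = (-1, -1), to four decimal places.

-16.8415

J = [[-2·p·q + 8·p, -p^2], [-4·q + sin(p), -4·p + 2·q]].
At the point, J = [[-10.0000, -1.0000], [3.158529, 2.0000]].
det J = -16.8415.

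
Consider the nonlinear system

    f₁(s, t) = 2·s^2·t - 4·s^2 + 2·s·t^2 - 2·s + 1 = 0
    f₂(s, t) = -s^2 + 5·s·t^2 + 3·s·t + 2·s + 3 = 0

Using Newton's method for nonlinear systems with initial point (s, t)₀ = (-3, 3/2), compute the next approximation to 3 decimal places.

(-1.176, 1.205)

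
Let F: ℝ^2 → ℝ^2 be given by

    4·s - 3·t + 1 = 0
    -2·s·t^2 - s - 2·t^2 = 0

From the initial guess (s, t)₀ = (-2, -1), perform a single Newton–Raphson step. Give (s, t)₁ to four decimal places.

(-0.8800, -0.8400)

At (-2, -1): F = (-4.0000, 4.0000).
Jacobian J = [[4, -3], [-2·t^2 - 1, -4·s·t - 4·t]].
At the point, J = [[4.0000, -3.0000], [-3.0000, -4.0000]] (det J = -25.0000).
Solving J·Δ = −F gives Δ = (1.1200, 0.1600).
Then the next iterate is (s, t)₁ = (-0.8800, -0.8400).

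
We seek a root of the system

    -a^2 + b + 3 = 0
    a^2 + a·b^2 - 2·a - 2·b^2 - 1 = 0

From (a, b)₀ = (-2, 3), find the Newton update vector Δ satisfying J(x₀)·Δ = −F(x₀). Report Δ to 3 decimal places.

At (-2, 3): F = (2.000, -29.000).
Jacobian J = [[-2·a, 1], [2·a + b^2 - 2, 2·a·b - 4·b]].
At the point, J = [[4.000, 1.000], [3.000, -24.000]] (det J = -99.000).
Solving J·Δ = −F gives Δ = (-0.192, -1.232).

(-0.192, -1.232)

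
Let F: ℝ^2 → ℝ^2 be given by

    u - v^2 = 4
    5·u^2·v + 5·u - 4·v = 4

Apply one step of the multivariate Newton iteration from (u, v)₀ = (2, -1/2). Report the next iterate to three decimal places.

At (2, -1/2): F = (-2.250, -2.000).
Jacobian J = [[1, -2·v], [10·u·v + 5, 5·u^2 - 4]].
At the point, J = [[1.000, 1.000], [-5.000, 16.000]] (det J = 21.000).
Solving J·Δ = −F gives Δ = (1.619, 0.631).
Then the next iterate is (u, v)₁ = (3.619, 0.131).

(3.619, 0.131)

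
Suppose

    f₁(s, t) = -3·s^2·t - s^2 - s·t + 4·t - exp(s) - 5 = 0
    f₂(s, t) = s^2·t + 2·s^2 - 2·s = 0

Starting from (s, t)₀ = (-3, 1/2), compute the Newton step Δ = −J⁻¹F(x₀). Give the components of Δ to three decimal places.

(1.684, 0.014)

At (-3, 1/2): F = (-24.04979, 28.500).
Jacobian J = [[-6·s·t - 2·s - t - exp(s), -3·s^2 - s + 4], [2·s·t + 4·s - 2, s^2]].
At the point, J = [[14.45021, -20.000], [-17.000, 9.000]] (det J = -209.94808).
Solving J·Δ = −F gives Δ = (1.684, 0.014).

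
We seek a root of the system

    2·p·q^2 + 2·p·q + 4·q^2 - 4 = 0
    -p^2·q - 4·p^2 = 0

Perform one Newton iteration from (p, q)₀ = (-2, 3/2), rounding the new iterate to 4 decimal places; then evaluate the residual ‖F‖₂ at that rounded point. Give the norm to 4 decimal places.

At (-2, 3/2): F = (-10.0000, -22.0000).
Jacobian J = [[2·q^2 + 2·q, 4·p·q + 2·p + 8·q], [-2·p·q - 8·p, -p^2]].
At the point, J = [[7.5000, -4.0000], [22.0000, -4.0000]] (det J = 58.0000).
Solving J·Δ = −F gives Δ = (0.8276, -0.9483).
Then the next iterate is (p, q)₁ = (-1.1724, 0.5517).
Re-evaluating at (-1.1724, 0.5517): F = (-4.789828, -6.256411), so ‖F‖₂ = 7.8794.

7.8794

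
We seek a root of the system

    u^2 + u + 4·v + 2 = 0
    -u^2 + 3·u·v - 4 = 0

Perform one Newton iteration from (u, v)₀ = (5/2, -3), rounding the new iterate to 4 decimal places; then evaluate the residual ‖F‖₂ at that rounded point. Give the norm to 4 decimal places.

At (5/2, -3): F = (-1.2500, -32.7500).
Jacobian J = [[2·u + 1, 4], [-2·u + 3·v, 3·u]].
At the point, J = [[6.0000, 4.0000], [-14.0000, 7.5000]] (det J = 101.0000).
Solving J·Δ = −F gives Δ = (-1.2042, 2.1188).
Then the next iterate is (u, v)₁ = (1.2958, -0.8812).
Re-evaluating at (1.2958, -0.8812): F = (1.450098, -9.104675), so ‖F‖₂ = 9.2194.

9.2194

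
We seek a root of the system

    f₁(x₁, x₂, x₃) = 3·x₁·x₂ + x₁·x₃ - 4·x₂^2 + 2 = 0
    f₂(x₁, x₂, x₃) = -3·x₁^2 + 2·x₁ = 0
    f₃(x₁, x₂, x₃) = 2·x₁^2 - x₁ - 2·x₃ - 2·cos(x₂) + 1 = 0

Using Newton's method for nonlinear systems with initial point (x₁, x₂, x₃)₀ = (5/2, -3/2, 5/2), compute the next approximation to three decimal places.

(1.442, -0.650, -0.179)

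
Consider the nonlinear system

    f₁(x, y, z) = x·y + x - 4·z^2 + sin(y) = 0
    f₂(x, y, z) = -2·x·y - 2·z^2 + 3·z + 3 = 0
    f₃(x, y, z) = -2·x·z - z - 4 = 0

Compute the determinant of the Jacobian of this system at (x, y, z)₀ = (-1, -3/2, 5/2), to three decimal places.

-230.736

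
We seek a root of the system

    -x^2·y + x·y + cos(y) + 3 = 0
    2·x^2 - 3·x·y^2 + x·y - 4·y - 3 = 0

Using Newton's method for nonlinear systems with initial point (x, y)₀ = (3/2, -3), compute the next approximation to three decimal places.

(0.857, -2.345)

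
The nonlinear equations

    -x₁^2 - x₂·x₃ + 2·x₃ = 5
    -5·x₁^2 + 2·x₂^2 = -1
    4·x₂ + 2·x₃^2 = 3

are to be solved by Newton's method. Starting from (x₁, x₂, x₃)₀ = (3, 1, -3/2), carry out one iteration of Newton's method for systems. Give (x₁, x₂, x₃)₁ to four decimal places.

(2.2033, 5.5244, 2.4329)

At (3, 1, -3/2): F = (-15.5000, -42.0000, 5.5000).
Jacobian J = [[-2·x₁, -x₃, -x₂ + 2], [-10·x₁, 4·x₂, 0], [0, 4, 4·x₃]].
At the point, J = [[-6.0000, 1.5000, 1.0000], [-30.0000, 4.0000, 0.0000], [0.0000, 4.0000, -6.0000]] (det J = -246.0000).
Solving J·Δ = −F gives Δ = (-0.7967, 4.5244, 3.9329).
Then the next iterate is (x₁, x₂, x₃)₁ = (2.2033, 5.5244, 2.4329).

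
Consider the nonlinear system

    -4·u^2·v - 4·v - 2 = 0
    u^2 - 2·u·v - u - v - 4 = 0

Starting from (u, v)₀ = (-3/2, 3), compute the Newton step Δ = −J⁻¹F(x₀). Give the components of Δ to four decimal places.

(-0.1250, -3.5000)

At (-3/2, 3): F = (-41.0000, 5.7500).
Jacobian J = [[-8·u·v, -4·u^2 - 4], [2·u - 2·v - 1, -2·u - 1]].
At the point, J = [[36.0000, -13.0000], [-10.0000, 2.0000]] (det J = -58.0000).
Solving J·Δ = −F gives Δ = (-0.1250, -3.5000).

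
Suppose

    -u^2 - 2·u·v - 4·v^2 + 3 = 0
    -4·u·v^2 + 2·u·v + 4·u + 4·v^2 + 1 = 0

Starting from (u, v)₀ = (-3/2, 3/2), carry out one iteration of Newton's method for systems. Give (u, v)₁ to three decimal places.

At (-3/2, 3/2): F = (-3.750, 13.000).
Jacobian J = [[-2·u - 2·v, -2·u - 8·v], [-4·v^2 + 2·v + 4, -8·u·v + 2·u + 8·v]].
At the point, J = [[0.000, -9.000], [-2.000, 27.000]] (det J = -18.000).
Solving J·Δ = −F gives Δ = (0.875, -0.417).
Then the next iterate is (u, v)₁ = (-0.625, 1.083).

(-0.625, 1.083)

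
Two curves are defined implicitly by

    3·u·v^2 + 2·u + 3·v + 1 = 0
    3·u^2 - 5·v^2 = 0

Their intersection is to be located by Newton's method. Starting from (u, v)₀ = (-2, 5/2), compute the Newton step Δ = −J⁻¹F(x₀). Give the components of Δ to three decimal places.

At (-2, 5/2): F = (-33.000, -19.250).
Jacobian J = [[3·v^2 + 2, 6·u·v + 3], [6·u, -10·v]].
At the point, J = [[20.750, -27.000], [-12.000, -25.000]] (det J = -842.750).
Solving J·Δ = −F gives Δ = (0.362, -0.944).

(0.362, -0.944)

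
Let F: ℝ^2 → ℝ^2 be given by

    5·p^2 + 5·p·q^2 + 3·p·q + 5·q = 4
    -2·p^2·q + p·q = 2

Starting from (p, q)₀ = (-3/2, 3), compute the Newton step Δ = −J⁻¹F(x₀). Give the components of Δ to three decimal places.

(0.767, -0.648)

At (-3/2, 3): F = (-58.750, -20.000).
Jacobian J = [[10·p + 5·q^2 + 3·q, 10·p·q + 3·p + 5], [-4·p·q + q, -2·p^2 + p]].
At the point, J = [[39.000, -44.500], [21.000, -6.000]] (det J = 700.500).
Solving J·Δ = −F gives Δ = (0.767, -0.648).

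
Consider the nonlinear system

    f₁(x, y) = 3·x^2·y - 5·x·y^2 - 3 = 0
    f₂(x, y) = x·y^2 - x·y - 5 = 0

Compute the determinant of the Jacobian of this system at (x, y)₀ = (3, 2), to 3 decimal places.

210.000

J = [[6·x·y - 5·y^2, 3·x^2 - 10·x·y], [y^2 - y, 2·x·y - x]].
At the point, J = [[16.000, -33.000], [2.000, 9.000]].
det J = 210.000.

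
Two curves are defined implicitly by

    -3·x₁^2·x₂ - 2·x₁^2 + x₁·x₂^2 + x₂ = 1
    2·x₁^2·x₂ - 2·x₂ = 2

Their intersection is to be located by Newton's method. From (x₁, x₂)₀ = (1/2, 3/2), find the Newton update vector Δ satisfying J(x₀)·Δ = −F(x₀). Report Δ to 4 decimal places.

At (1/2, 3/2): F = (0.0000, -4.2500).
Jacobian J = [[-6·x₁·x₂ - 4·x₁ + x₂^2, -3·x₁^2 + 2·x₁·x₂ + 1], [4·x₁·x₂, 2·x₁^2 - 2]].
At the point, J = [[-4.2500, 1.7500], [3.0000, -1.5000]] (det J = 1.1250).
Solving J·Δ = −F gives Δ = (-6.6111, -16.0556).

(-6.6111, -16.0556)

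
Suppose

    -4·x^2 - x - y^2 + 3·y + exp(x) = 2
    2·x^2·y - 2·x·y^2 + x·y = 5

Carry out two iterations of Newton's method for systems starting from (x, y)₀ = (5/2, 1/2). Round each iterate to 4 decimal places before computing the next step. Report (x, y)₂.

At (5/2, 1/2): F = (-16.067506, 1.2500).
Jacobian J = [[-8·x + exp(x) - 1, -2·y + 3], [4·x·y - 2·y^2 + y, 2·x^2 - 4·x·y + x]].
At the point, J = [[-8.817506, 2.0000], [5.0000, 10.0000]] (det J = -98.175060).
Solving J·Δ = −F gives Δ = (-1.6621, 0.7060).
Then the next iterate is (x, y)₁ = (0.8379, 1.2060).
Round to (0.8379, 1.2060) and repeat: F = (-1.171134, -4.733428), J = [[-5.391692, 0.5880], [2.339158, -1.799977]].
Δ = (-0.5872, -3.3928), so (x, y)₂ = (0.2507, -2.1868).

(0.2507, -2.1868)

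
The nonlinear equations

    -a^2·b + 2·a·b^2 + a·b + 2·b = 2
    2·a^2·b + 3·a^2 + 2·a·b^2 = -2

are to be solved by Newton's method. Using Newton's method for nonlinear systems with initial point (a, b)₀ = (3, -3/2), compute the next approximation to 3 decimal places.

(-0.444, -2.583)

At (3, -3/2): F = (17.500, 15.500).
Jacobian J = [[-2·a·b + 2·b^2 + b, -a^2 + 4·a·b + a + 2], [4·a·b + 6·a + 2·b^2, 2·a^2 + 4·a·b]].
At the point, J = [[12.000, -22.000], [4.500, 0.000]] (det J = 99.000).
Solving J·Δ = −F gives Δ = (-3.444, -1.083).
Then the next iterate is (a, b)₁ = (-0.444, -2.583).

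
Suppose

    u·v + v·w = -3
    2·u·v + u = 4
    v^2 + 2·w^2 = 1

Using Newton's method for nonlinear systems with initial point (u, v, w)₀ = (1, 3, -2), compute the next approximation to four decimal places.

(4.0000, -9.0000, -9.0000)

At (1, 3, -2): F = (0.0000, 3.0000, 16.0000).
Jacobian J = [[v, u + w, v], [2·v + 1, 2·u, 0], [0, 2·v, 4·w]].
At the point, J = [[3.0000, -1.0000, 3.0000], [7.0000, 2.0000, 0.0000], [0.0000, 6.0000, -8.0000]] (det J = 22.0000).
Solving J·Δ = −F gives Δ = (3.0000, -12.0000, -7.0000).
Then the next iterate is (u, v, w)₁ = (4.0000, -9.0000, -9.0000).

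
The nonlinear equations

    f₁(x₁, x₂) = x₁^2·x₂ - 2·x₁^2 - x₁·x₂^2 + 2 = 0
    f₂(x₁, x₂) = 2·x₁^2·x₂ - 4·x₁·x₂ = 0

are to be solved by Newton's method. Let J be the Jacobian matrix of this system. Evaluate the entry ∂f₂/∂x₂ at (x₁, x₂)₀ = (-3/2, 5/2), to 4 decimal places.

10.5000

∂f₂/∂x₂ = 2·x₁^2 - 4·x₁.
At (-3/2, 5/2) this is 10.5000.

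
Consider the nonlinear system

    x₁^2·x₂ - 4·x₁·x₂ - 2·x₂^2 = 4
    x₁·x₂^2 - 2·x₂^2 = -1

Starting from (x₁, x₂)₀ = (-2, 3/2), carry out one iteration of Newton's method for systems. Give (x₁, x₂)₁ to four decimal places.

(-1.4943, 0.9282)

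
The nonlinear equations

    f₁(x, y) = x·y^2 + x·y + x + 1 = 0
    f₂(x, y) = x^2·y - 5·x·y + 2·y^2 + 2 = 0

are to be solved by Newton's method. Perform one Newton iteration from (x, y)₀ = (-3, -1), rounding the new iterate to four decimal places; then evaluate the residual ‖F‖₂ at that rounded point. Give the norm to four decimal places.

4.5670

At (-3, -1): F = (-2.0000, -20.0000).
Jacobian J = [[y^2 + y + 1, 2·x·y + x], [2·x·y - 5·y, x^2 - 5·x + 4·y]].
At the point, J = [[1.0000, 3.0000], [11.0000, 20.0000]] (det J = -13.0000).
Solving J·Δ = −F gives Δ = (1.5385, 0.1538).
Then the next iterate is (x, y)₁ = (-1.4615, -0.8462).
Re-evaluating at (-1.4615, -0.8462): F = (-0.271292, -4.558966), so ‖F‖₂ = 4.5670.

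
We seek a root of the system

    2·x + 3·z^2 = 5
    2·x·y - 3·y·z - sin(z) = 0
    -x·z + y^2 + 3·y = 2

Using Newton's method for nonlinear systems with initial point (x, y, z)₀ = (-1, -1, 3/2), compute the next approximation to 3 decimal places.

(-1.757, 0.168, 1.696)

At (-1, -1, 3/2): F = (-0.250, 5.50251, -2.500).
Jacobian J = [[2, 0, 6·z], [2·y, 2·x - 3·z, -3·y - cos(z)], [-z, 2·y + 3, -x]].
At the point, J = [[2.000, 0.000, 9.000], [-2.000, -6.500, 2.92926], [-1.500, 1.000, 1.000]] (det J = -124.60853).
Solving J·Δ = −F gives Δ = (-0.757, 1.168, 0.196).
Then the next iterate is (x, y, z)₁ = (-1.757, 0.168, 1.696).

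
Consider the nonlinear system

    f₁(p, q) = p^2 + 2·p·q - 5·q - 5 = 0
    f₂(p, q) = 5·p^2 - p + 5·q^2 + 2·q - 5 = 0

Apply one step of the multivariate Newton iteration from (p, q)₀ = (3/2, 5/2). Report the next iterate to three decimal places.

At (3/2, 5/2): F = (-7.750, 41.000).
Jacobian J = [[2·p + 2·q, 2·p - 5], [10·p - 1, 10·q + 2]].
At the point, J = [[8.000, -2.000], [14.000, 27.000]] (det J = 244.000).
Solving J·Δ = −F gives Δ = (0.522, -1.789).
Then the next iterate is (p, q)₁ = (2.022, 0.711).

(2.022, 0.711)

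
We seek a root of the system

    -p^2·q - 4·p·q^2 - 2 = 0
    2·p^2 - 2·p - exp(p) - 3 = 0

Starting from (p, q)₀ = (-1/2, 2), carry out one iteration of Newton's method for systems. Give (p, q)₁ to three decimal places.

At (-1/2, 2): F = (5.500, -2.10653).
Jacobian J = [[-2·p·q - 4·q^2, -p^2 - 8·p·q], [4·p - exp(p) - 2, 0]].
At the point, J = [[-14.000, 7.750], [-4.60653, 0.000]] (det J = 35.70061).
Solving J·Δ = −F gives Δ = (-0.457, -1.536).
Then the next iterate is (p, q)₁ = (-0.957, 0.464).

(-0.957, 0.464)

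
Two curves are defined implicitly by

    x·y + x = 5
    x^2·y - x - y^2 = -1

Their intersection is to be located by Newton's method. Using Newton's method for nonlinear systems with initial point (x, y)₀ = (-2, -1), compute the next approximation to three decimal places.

(3.667, -3.500)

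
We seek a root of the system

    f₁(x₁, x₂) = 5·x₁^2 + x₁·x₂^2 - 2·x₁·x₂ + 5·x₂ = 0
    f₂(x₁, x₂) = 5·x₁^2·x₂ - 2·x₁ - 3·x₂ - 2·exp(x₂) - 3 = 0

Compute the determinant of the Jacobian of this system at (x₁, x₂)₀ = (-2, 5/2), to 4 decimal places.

J = [[10·x₁ + x₂^2 - 2·x₂, 2·x₁·x₂ - 2·x₁ + 5], [10·x₁·x₂ - 2, 5·x₁^2 - 2·exp(x₂) - 3]].
At the point, J = [[-18.7500, -1.0000], [-52.0000, -7.364988]].
det J = 86.0935.

86.0935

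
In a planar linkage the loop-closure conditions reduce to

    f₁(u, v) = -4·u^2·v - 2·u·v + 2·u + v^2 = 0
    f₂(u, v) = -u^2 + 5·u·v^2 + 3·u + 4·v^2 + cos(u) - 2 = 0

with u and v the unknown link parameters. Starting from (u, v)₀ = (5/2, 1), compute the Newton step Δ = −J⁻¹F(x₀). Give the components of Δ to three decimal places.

At (5/2, 1): F = (-24.000, 14.94886).
Jacobian J = [[-8·u·v - 2·v + 2, -4·u^2 - 2·u + 2·v], [-2·u + 5·v^2 - sin(u) + 3, 10·u·v + 8·v]].
At the point, J = [[-20.000, -28.000], [2.40153, 33.000]] (det J = -592.75722).
Solving J·Δ = −F gives Δ = (-0.630, -0.407).

(-0.630, -0.407)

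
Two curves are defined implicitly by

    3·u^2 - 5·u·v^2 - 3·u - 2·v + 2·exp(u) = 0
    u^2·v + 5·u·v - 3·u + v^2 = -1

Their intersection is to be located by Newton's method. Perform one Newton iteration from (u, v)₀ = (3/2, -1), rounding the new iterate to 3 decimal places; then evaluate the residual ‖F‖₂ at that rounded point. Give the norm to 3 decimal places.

3.743

At (3/2, -1): F = (5.71338, -12.250).
Jacobian J = [[6·u - 5·v^2 + 2·exp(u) - 3, -10·u·v - 2], [2·u·v + 5·v - 3, u^2 + 5·u + 2·v]].
At the point, J = [[9.96338, 13.000], [-11.000, 7.750]] (det J = 220.21618).
Solving J·Δ = −F gives Δ = (-0.924, 0.269).
Then the next iterate is (u, v)₁ = (0.576, -0.731).
Re-evaluating at (0.576, -0.731): F = (2.74819, -2.54145), so ‖F‖₂ = 3.743.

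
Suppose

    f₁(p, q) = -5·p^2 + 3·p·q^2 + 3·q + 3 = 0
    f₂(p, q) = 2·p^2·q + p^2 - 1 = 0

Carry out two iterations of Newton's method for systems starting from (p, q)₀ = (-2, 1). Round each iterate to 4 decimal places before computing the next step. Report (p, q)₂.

(-1.0297, 0.2210)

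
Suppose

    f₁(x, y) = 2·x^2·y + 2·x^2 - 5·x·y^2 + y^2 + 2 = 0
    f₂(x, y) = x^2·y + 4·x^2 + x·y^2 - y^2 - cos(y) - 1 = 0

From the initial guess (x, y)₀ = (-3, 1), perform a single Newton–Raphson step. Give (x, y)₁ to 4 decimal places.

(-1.6585, 0.6981)

At (-3, 1): F = (54.0000, 39.459698).
Jacobian J = [[4·x·y + 4·x - 5·y^2, 2·x^2 - 10·x·y + 2·y], [2·x·y + 8·x + y^2, x^2 + 2·x·y - 2·y + sin(y)]].
At the point, J = [[-29.0000, 50.0000], [-29.0000, 1.841471]] (det J = 1396.597341).
Solving J·Δ = −F gives Δ = (1.3415, -0.3019).
Then the next iterate is (x, y)₁ = (-1.6585, 0.6981).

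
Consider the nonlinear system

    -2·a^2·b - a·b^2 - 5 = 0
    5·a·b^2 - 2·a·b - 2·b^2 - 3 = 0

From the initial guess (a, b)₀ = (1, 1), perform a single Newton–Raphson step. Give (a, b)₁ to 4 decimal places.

(-4.0000, 5.2500)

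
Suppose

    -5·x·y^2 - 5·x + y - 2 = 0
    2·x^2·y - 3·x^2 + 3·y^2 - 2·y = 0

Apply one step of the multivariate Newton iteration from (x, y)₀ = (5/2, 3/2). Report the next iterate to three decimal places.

(0.401, 1.308)

At (5/2, 3/2): F = (-41.125, 3.750).
Jacobian J = [[-5·y^2 - 5, -10·x·y + 1], [4·x·y - 6·x, 2·x^2 + 6·y - 2]].
At the point, J = [[-16.250, -36.500], [0.000, 19.500]] (det J = -316.875).
Solving J·Δ = −F gives Δ = (-2.099, -0.192).
Then the next iterate is (x, y)₁ = (0.401, 1.308).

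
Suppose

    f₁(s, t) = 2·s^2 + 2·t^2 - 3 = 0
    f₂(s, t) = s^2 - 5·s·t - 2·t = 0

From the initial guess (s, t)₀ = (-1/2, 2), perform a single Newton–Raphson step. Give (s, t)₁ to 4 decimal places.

(-0.4167, 1.3333)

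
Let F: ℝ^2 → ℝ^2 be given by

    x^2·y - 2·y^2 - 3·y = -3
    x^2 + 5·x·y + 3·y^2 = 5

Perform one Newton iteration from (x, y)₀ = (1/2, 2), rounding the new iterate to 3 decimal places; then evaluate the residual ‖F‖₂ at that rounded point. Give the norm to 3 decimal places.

2.820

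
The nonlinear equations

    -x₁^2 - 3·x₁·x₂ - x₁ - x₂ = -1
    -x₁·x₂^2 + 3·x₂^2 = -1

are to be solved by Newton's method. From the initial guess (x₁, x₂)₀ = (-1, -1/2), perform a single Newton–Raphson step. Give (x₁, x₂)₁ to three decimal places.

At (-1, -1/2): F = (0.000, 2.000).
Jacobian J = [[-2·x₁ - 3·x₂ - 1, -3·x₁ - 1], [-x₂^2, -2·x₁·x₂ + 6·x₂]].
At the point, J = [[2.500, 2.000], [-0.250, -4.000]] (det J = -9.500).
Solving J·Δ = −F gives Δ = (-0.421, 0.526).
Then the next iterate is (x₁, x₂)₁ = (-1.421, 0.026).

(-1.421, 0.026)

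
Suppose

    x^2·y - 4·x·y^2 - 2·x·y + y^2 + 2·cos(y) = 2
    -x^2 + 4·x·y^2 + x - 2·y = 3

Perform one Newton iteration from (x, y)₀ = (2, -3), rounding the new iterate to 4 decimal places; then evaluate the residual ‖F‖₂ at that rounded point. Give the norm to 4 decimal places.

27.7571

At (2, -3): F = (-66.979985, 73.0000).
Jacobian J = [[2·x·y - 4·y^2 - 2·y, x^2 - 8·x·y - 2·x + 2·y - 2·sin(y)], [-2·x + 4·y^2 + 1, 8·x·y - 2]].
At the point, J = [[-42.0000, 42.282240], [33.0000, -50.0000]] (det J = 704.686079).
Solving J·Δ = −F gives Δ = (-0.3724, 1.2142).
Then the next iterate is (x, y)₁ = (1.6276, -1.7858).
Re-evaluating at (1.6276, -1.7858): F = (-18.917412, 20.312315), so ‖F‖₂ = 27.7571.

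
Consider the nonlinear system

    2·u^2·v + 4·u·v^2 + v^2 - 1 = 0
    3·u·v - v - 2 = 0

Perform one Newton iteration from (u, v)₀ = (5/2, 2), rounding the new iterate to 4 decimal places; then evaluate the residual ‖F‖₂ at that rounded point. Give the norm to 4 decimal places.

At (5/2, 2): F = (68.0000, 11.0000).
Jacobian J = [[4·u·v + 4·v^2, 2·u^2 + 8·u·v + 2·v], [3·v, 3·u - 1]].
At the point, J = [[36.0000, 56.5000], [6.0000, 6.5000]] (det J = -105.0000).
Solving J·Δ = −F gives Δ = (-1.7095, -0.1143).
Then the next iterate is (u, v)₁ = (0.7905, 1.8857).
Re-evaluating at (0.7905, 1.8857): F = (16.156219, 0.586238), so ‖F‖₂ = 16.1669.

16.1669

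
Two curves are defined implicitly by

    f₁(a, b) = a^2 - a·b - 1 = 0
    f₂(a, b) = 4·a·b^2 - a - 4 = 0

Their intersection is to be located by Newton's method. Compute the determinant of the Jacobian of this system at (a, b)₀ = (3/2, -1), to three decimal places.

J = [[2·a - b, -a], [4·b^2 - 1, 8·a·b]].
At the point, J = [[4.000, -1.500], [3.000, -12.000]].
det J = -43.500.

-43.500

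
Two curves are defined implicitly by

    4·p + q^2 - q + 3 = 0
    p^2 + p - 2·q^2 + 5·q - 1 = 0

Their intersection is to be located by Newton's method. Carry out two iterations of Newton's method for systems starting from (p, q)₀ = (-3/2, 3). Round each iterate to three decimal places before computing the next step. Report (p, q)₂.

At (-3/2, 3): F = (3.000, -3.250).
Jacobian J = [[4, 2·q - 1], [2·p + 1, -4·q + 5]].
At the point, J = [[4.000, 5.000], [-2.000, -7.000]] (det J = -18.000).
Solving J·Δ = −F gives Δ = (-0.264, -0.389).
Then the next iterate is (p, q)₁ = (-1.764, 2.611).
Round to (-1.764, 2.611) and repeat: F = (0.15032, -0.23195), J = [[4.000, 4.222], [-2.528, -5.444]].
Δ = (0.014, -0.049), so (p, q)₂ = (-1.750, 2.562).

(-1.750, 2.562)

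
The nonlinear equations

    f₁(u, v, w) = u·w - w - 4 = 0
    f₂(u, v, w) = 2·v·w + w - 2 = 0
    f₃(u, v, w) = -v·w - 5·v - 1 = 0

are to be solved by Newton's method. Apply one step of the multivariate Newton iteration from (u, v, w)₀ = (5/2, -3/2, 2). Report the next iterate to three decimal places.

(3.375, -0.250, 1.500)

At (5/2, -3/2, 2): F = (-1.000, -6.000, 9.500).
Jacobian J = [[w, 0, u - 1], [0, 2·w, 2·v + 1], [0, -w - 5, -v]].
At the point, J = [[2.000, 0.000, 1.500], [0.000, 4.000, -2.000], [0.000, -7.000, 1.500]] (det J = -16.000).
Solving J·Δ = −F gives Δ = (0.875, 1.250, -0.500).
Then the next iterate is (u, v, w)₁ = (3.375, -0.250, 1.500).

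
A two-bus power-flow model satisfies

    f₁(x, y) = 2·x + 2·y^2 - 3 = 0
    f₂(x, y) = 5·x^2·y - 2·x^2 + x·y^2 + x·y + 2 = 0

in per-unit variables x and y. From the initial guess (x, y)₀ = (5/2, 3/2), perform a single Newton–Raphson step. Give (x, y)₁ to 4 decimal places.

(2.4393, 0.4369)

At (5/2, 3/2): F = (6.5000, 45.7500).
Jacobian J = [[2, 4·y], [10·x·y - 4·x + y^2 + y, 5·x^2 + 2·x·y + x]].
At the point, J = [[2.0000, 6.0000], [31.2500, 41.2500]] (det J = -105.0000).
Solving J·Δ = −F gives Δ = (-0.0607, -1.0631).
Then the next iterate is (x, y)₁ = (2.4393, 0.4369).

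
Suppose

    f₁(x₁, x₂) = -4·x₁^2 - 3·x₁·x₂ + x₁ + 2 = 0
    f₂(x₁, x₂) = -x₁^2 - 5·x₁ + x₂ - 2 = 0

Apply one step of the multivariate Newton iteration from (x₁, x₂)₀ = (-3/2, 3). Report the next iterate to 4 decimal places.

(0.2788, 0.3077)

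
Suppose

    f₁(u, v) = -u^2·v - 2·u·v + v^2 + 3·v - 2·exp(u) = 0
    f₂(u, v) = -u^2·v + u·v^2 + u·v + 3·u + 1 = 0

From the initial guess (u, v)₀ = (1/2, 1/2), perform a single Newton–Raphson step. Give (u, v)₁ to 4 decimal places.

(-0.2333, 0.0108)

At (1/2, 1/2): F = (-2.172443, 2.7500).
Jacobian J = [[-2·u·v - 2·v - 2·exp(u), -u^2 - 2·u + 2·v + 3], [-2·u·v + v^2 + v + 3, -u^2 + 2·u·v + u]].
At the point, J = [[-4.797443, 2.7500], [3.2500, 0.7500]] (det J = -12.535582).
Solving J·Δ = −F gives Δ = (-0.7333, -0.4892).
Then the next iterate is (u, v)₁ = (-0.2333, 0.0108).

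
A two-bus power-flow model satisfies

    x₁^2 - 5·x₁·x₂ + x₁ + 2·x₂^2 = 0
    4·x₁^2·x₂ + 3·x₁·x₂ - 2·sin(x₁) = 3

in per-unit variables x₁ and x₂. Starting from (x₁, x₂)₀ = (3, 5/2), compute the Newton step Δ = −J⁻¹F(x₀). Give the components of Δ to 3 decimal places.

(0.390, -3.028)

At (3, 5/2): F = (-13.000, 109.21776).
Jacobian J = [[2·x₁ - 5·x₂ + 1, -5·x₁ + 4·x₂], [8·x₁·x₂ + 3·x₂ - 2·cos(x₁), 4·x₁^2 + 3·x₁]].
At the point, J = [[-5.500, -5.000], [69.47998, 45.000]] (det J = 99.89992).
Solving J·Δ = −F gives Δ = (0.390, -3.028).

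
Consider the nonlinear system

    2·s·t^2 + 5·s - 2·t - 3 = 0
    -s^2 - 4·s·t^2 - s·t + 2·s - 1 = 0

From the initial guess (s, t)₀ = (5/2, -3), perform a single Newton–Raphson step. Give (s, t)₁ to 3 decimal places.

At (5/2, -3): F = (60.500, -84.750).
Jacobian J = [[2·t^2 + 5, 4·s·t - 2], [-2·s - 4·t^2 - t + 2, -8·s·t - s]].
At the point, J = [[23.000, -32.000], [-36.000, 57.500]] (det J = 170.500).
Solving J·Δ = −F gives Δ = (-4.497, -1.342).
Then the next iterate is (s, t)₁ = (-1.997, -4.342).

(-1.997, -4.342)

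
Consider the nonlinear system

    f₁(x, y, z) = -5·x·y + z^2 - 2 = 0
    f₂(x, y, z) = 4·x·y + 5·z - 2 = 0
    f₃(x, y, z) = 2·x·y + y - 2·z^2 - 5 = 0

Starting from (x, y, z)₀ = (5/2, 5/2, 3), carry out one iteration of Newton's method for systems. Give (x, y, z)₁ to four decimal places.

At (5/2, 5/2, 3): F = (-24.2500, 38.0000, -8.0000).
Jacobian J = [[-5·y, -5·x, 2·z], [4·y, 4·x, 5], [2·y, 2·x + 1, -4·z]].
At the point, J = [[-12.5000, -12.5000, 6.0000], [10.0000, 10.0000, 5.0000], [5.0000, 6.0000, -12.0000]] (det J = 122.5000).
Solving J·Δ = −F gives Δ = (-2.3306, -0.5204, -1.8980).
Then the next iterate is (x, y, z)₁ = (0.1694, 1.9796, 1.1020).

(0.1694, 1.9796, 1.1020)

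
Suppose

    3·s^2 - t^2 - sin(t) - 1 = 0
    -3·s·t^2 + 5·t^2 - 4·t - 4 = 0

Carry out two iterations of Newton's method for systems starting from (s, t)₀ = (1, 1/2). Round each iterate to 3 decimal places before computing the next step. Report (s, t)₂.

(0.163, -1.013)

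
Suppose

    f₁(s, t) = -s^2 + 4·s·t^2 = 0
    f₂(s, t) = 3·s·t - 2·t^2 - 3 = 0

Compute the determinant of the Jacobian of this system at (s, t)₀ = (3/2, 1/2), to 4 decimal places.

J = [[-2·s + 4·t^2, 8·s·t], [3·t, 3·s - 4·t]].
At the point, J = [[-2.0000, 6.0000], [1.5000, 2.5000]].
det J = -14.0000.

-14.0000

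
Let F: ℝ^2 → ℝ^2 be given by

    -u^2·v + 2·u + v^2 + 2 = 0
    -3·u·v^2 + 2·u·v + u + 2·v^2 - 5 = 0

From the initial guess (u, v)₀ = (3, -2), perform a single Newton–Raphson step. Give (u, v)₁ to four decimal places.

(1.3132, -1.5089)

At (3, -2): F = (30.0000, -42.0000).
Jacobian J = [[-2·u·v + 2, -u^2 + 2·v], [-3·v^2 + 2·v + 1, -6·u·v + 2·u + 4·v]].
At the point, J = [[14.0000, -13.0000], [-15.0000, 34.0000]] (det J = 281.0000).
Solving J·Δ = −F gives Δ = (-1.6868, 0.4911).
Then the next iterate is (u, v)₁ = (1.3132, -1.5089).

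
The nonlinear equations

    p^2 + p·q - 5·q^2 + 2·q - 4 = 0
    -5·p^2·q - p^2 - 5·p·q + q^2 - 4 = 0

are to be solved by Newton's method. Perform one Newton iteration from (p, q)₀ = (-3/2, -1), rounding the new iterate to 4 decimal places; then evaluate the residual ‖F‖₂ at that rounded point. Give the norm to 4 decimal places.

At (-3/2, -1): F = (-7.2500, -1.5000).
Jacobian J = [[2·p + q, p - 10·q + 2], [-10·p·q - 2·p - 5·q, -5·p^2 - 5·p + 2·q]].
At the point, J = [[-4.0000, 10.5000], [-7.0000, -5.7500]] (det J = 96.5000).
Solving J·Δ = −F gives Δ = (-0.5952, 0.4637).
Then the next iterate is (p, q)₁ = (-2.0952, -0.5363).
Re-evaluating at (-2.0952, -0.5363): F = (-0.997170, -1.949106), so ‖F‖₂ = 2.1894.

2.1894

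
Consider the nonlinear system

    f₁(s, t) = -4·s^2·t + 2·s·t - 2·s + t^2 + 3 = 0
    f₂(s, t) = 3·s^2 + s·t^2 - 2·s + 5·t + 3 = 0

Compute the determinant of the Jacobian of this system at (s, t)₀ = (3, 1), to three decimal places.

212.000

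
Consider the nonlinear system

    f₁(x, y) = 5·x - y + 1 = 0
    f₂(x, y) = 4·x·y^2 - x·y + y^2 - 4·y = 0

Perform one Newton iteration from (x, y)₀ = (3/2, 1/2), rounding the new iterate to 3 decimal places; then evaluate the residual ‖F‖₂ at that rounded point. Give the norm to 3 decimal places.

At (3/2, 1/2): F = (8.000, -1.000).
Jacobian J = [[5, -1], [4·y^2 - y, 8·x·y - x + 2·y - 4]].
At the point, J = [[5.000, -1.000], [0.500, 1.500]] (det J = 8.000).
Solving J·Δ = −F gives Δ = (-1.375, 1.125).
Then the next iterate is (x, y)₁ = (0.125, 1.625).
Re-evaluating at (0.125, 1.625): F = (0.000, -2.74219), so ‖F‖₂ = 2.742.

2.742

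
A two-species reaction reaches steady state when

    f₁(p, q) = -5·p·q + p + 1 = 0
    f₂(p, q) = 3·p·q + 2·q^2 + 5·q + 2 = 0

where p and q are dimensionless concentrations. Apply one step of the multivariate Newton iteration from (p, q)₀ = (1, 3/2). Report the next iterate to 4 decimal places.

At (1, 3/2): F = (-5.5000, 18.5000).
Jacobian J = [[-5·q + 1, -5·p], [3·q, 3·p + 4·q + 5]].
At the point, J = [[-6.5000, -5.0000], [4.5000, 14.0000]] (det J = -68.5000).
Solving J·Δ = −F gives Δ = (0.2263, -1.3942).
Then the next iterate is (p, q)₁ = (1.2263, 0.1058).

(1.2263, 0.1058)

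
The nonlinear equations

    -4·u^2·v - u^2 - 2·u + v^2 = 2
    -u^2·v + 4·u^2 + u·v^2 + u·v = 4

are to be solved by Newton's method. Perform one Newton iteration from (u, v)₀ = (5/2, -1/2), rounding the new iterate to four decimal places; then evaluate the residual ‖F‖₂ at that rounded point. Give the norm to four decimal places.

4.9878

At (5/2, -1/2): F = (-0.5000, 23.5000).
Jacobian J = [[-8·u·v - 2·u - 2, -4·u^2 + 2·v], [-2·u·v + 8·u + v^2 + v, -u^2 + 2·u·v + u]].
At the point, J = [[3.0000, -26.0000], [22.2500, -6.2500]] (det J = 559.7500).
Solving J·Δ = −F gives Δ = (-1.0971, -0.1458).
Then the next iterate is (u, v)₁ = (1.4029, -0.6458).
Re-evaluating at (1.4029, -0.6458): F = (-1.272801, 4.822628), so ‖F‖₂ = 4.9878.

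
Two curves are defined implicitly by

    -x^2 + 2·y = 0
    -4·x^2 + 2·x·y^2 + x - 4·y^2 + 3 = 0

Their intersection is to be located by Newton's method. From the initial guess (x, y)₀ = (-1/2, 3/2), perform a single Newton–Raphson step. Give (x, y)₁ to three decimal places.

At (-1/2, 3/2): F = (2.750, -9.750).
Jacobian J = [[-2·x, 2], [-8·x + 2·y^2 + 1, 4·x·y - 8·y]].
At the point, J = [[1.000, 2.000], [9.500, -15.000]] (det J = -34.000).
Solving J·Δ = −F gives Δ = (-0.640, -1.055).
Then the next iterate is (x, y)₁ = (-1.140, 0.445).

(-1.140, 0.445)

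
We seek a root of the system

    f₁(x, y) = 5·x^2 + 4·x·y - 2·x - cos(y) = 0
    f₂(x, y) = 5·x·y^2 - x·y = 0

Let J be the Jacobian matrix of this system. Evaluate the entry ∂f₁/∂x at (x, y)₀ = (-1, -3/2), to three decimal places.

-18.000

∂f₁/∂x = 10·x + 4·y - 2.
At (-1, -3/2) this is -18.000.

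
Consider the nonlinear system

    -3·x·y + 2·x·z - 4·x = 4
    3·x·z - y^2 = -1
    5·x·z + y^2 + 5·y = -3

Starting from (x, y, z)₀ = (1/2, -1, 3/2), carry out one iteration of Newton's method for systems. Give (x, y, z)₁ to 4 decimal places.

At (1/2, -1, 3/2): F = (-3.0000, 2.2500, 2.7500).
Jacobian J = [[-3·y + 2·z - 4, -3·x, 2·x], [3·z, -2·y, 3·x], [5·z, 2·y + 5, 5·x]].
At the point, J = [[2.0000, -1.5000, 1.0000], [4.5000, 2.0000, 1.5000], [7.5000, 3.0000, 2.5000]] (det J = -0.5000).
Solving J·Δ = −F gives Δ = (4.0000, -3.0000, -9.5000).
Then the next iterate is (x, y, z)₁ = (4.5000, -4.0000, -8.0000).

(4.5000, -4.0000, -8.0000)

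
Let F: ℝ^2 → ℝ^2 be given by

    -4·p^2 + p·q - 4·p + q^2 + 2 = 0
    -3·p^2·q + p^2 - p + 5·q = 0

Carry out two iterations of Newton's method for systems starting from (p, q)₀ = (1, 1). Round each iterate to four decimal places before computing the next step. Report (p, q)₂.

(-1.0658, -2.0849)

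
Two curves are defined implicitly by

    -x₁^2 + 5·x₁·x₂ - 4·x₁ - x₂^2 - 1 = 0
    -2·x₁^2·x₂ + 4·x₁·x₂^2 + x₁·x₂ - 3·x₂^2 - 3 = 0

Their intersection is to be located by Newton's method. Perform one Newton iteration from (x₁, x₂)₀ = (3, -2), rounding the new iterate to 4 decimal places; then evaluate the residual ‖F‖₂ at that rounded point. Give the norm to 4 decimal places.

249.3729

At (3, -2): F = (-56.0000, 63.0000).
Jacobian J = [[-2·x₁ + 5·x₂ - 4, 5·x₁ - 2·x₂], [-4·x₁·x₂ + 4·x₂^2 + x₂, -2·x₁^2 + 8·x₁·x₂ + x₁ - 6·x₂]].
At the point, J = [[-20.0000, 19.0000], [38.0000, -51.0000]] (det J = 298.0000).
Solving J·Δ = −F gives Δ = (-5.5671, -2.9128).
Then the next iterate is (x₁, x₂)₁ = (-2.5671, -4.9128).
Re-evaluating at (-2.5671, -4.9128): F = (41.601038, -245.878469), so ‖F‖₂ = 249.3729.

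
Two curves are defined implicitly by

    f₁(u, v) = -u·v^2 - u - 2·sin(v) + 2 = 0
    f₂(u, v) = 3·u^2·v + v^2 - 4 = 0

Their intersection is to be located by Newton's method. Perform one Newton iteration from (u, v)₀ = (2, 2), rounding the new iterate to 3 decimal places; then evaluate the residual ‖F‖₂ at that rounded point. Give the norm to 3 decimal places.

4.640

At (2, 2): F = (-9.81859, 24.000).
Jacobian J = [[-v^2 - 1, -2·u·v - 2·cos(v)], [6·u·v, 3·u^2 + 2·v]].
At the point, J = [[-5.000, -7.16771], [24.000, 16.000]] (det J = 92.02495).
Solving J·Δ = −F gives Δ = (-0.162, -1.257).
Then the next iterate is (u, v)₁ = (1.838, 0.743).
Re-evaluating at (1.838, 0.743): F = (-2.20567, 4.08215), so ‖F‖₂ = 4.640.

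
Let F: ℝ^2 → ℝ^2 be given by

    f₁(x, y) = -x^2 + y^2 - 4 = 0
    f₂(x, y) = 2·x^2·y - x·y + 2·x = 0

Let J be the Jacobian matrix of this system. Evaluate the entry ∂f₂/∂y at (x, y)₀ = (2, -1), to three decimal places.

6.000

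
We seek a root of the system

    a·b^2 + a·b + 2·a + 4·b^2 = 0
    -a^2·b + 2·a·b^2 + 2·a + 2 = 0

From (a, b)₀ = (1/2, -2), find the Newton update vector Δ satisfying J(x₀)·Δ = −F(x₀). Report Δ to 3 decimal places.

(-0.284, 0.964)

At (1/2, -2): F = (18.000, 7.500).
Jacobian J = [[b^2 + b + 2, 2·a·b + a + 8·b], [-2·a·b + 2·b^2 + 2, -a^2 + 4·a·b]].
At the point, J = [[4.000, -17.500], [12.000, -4.250]] (det J = 193.000).
Solving J·Δ = −F gives Δ = (-0.284, 0.964).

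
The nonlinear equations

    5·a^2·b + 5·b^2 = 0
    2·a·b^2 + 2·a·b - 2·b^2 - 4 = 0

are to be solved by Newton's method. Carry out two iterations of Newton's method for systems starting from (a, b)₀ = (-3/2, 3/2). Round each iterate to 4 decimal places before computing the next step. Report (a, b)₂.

At (-3/2, 3/2): F = (28.1250, -19.7500).
Jacobian J = [[10·a·b, 5·a^2 + 10·b], [2·b^2 + 2·b, 4·a·b + 2·a - 4·b]].
At the point, J = [[-22.5000, 26.2500], [7.5000, -18.0000]] (det J = 208.1250).
Solving J·Δ = −F gives Δ = (-0.0586, -1.1216).
Then the next iterate is (a, b)₁ = (-1.5586, 0.3784).
Round to (-1.5586, 0.3784) and repeat: F = (5.312043, -5.912263), J = [[-5.897742, 15.930170], [1.043173, -6.989897]].
Δ = (-2.3186, -1.1919), so (a, b)₂ = (-3.8772, -0.8135).

(-3.8772, -0.8135)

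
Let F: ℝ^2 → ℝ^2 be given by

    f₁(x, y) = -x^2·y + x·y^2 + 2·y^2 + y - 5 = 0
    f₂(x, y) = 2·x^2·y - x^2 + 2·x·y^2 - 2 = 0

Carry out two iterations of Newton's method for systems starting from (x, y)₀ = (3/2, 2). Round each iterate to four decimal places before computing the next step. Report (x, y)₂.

At (3/2, 2): F = (6.5000, 16.7500).
Jacobian J = [[-2·x·y + y^2, -x^2 + 2·x·y + 4·y + 1], [4·x·y - 2·x + 2·y^2, 2·x^2 + 4·x·y]].
At the point, J = [[-2.0000, 12.7500], [17.0000, 16.5000]] (det J = -249.7500).
Solving J·Δ = −F gives Δ = (-0.4257, -0.5766).
Then the next iterate is (x, y)₁ = (1.0743, 1.4234).
Round to (1.0743, 1.4234) and repeat: F = (1.009364, 4.484638), J = [[-1.032250, 8.597797], [8.020170, 8.424875]].
Δ = (-0.3870, -0.1639), so (x, y)₂ = (0.6873, 1.2595).

(0.6873, 1.2595)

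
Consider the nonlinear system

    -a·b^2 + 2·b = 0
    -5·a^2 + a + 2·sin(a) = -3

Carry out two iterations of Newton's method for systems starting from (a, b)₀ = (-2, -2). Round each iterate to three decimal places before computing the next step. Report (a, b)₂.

(-0.604, -2.844)

At (-2, -2): F = (4.000, -20.81859).
Jacobian J = [[-b^2, -2·a·b + 2], [-10·a + 2·cos(a) + 1, 0]].
At the point, J = [[-4.000, -6.000], [20.16771, 0.000]] (det J = 121.00624).
Solving J·Δ = −F gives Δ = (1.032, -0.022).
Then the next iterate is (a, b)₁ = (-0.968, -2.022).
Round to (-0.968, -2.022) and repeat: F = (-0.08635, -4.30063), J = [[-4.08848, -1.91459], [11.81390, 0.000]].
Δ = (0.364, -0.822), so (a, b)₂ = (-0.604, -2.844).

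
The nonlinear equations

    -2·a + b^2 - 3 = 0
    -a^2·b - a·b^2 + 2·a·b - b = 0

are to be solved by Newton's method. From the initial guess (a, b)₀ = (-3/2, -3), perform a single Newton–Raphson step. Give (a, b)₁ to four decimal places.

(-1.0044, -1.6652)

At (-3/2, -3): F = (9.0000, 32.2500).
Jacobian J = [[-2, 2·b], [-2·a·b - b^2 + 2·b, -a^2 - 2·a·b + 2·a - 1]].
At the point, J = [[-2.0000, -6.0000], [-24.0000, -15.2500]] (det J = -113.5000).
Solving J·Δ = −F gives Δ = (0.4956, 1.3348).
Then the next iterate is (a, b)₁ = (-1.0044, -1.6652).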